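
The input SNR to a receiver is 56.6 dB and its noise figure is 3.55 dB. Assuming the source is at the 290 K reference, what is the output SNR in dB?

53.05 dB

By definition F = SNR_in/SNR_out, so in dB: SNR_out = SNR_in − NF
SNR_out = 56.6 − 3.55 = 53.05 dB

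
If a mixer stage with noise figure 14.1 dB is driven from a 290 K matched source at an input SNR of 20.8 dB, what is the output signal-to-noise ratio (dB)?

By definition F = SNR_in/SNR_out, so in dB: SNR_out = SNR_in − NF
SNR_out = 20.8 − 14.1 = 6.7 dB

6.7 dB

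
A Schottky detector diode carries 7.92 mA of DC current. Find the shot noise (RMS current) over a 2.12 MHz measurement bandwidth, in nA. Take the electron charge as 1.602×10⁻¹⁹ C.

73.3 nA

I_n = √(2qI·B)
2qI·B = 2 × 1.602×10⁻¹⁹ × 7.92×10⁻³ × 2.12×10⁶ = 5.38×10⁻¹⁵ A²
I_n = √(5.38×10⁻¹⁵) = 7.33×10⁻⁸ A = 73.3 nA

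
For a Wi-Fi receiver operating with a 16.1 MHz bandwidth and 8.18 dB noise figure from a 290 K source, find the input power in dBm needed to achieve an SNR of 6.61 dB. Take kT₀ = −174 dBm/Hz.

−87.1 dBm

Sensitivity = −174 + 10 log₁₀(B) + NF + SNR_min
= −174 + 72.07 + 8.18 + 6.61
= −87.14 dBm → −87.1 dBm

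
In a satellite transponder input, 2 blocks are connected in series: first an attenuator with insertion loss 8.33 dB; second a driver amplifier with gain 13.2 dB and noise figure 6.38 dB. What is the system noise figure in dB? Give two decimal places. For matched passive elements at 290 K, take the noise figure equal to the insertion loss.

14.71 dB

Convert to linear (a loss of L dB is a gain of −L dB): F_i = 10^(NF_i/10), G_i = 10^(G_i,dB/10)
  Stage 1: F_1 = 10^(8.33/10) = 6.808, G_1 = 10^(−8.33/10) = 0.1469
  Stage 2: F_2 = 10^(6.38/10) = 4.345, G_2 = 10^(13.2/10) = 20.89
Friis cascade:
  F = 6.808 + (4.345 − 1)/0.1469 = 29.58
NF = 10 log₁₀(29.58) = 14.71 dB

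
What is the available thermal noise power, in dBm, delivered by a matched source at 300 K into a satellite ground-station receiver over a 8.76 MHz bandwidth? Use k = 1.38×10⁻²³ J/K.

P_n = kTB = 1.38×10⁻²³ × 300 × 8.76×10⁶ = 3.63×10⁻¹⁴ W
In dBm: 10 log₁₀(3.63×10⁻¹⁴ / 10⁻³) = −104.4 dBm

−104.4 dBm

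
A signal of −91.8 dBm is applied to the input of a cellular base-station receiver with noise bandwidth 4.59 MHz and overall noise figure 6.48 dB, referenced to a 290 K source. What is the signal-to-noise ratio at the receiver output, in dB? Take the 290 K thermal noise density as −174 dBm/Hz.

9.1 dB

Noise floor: N = −174 + 10 log₁₀(B) + NF
10 log₁₀(4.59×10⁶) = 66.62 dB
N = −174 + 66.62 + 6.48 = −100.90 dBm
SNR = P_sig − N = −91.8 − (−100.90) = 9.10 dB → 9.1 dB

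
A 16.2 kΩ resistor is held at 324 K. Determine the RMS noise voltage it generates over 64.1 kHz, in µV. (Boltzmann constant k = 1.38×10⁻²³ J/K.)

4.31 µV

V_n = √(4kTRB)
4kTRB = 4 × 1.38×10⁻²³ × 324 × 1.62×10⁴ × 6.41×10⁴ = 1.86×10⁻¹¹ V²
V_n = √(1.86×10⁻¹¹) = 4.31×10⁻⁶ V = 4.31 µV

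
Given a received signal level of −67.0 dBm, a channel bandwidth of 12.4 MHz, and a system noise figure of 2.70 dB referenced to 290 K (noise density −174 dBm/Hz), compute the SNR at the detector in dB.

33.4 dB

Noise floor: N = −174 + 10 log₁₀(B) + NF
10 log₁₀(1.24×10⁷) = 70.93 dB
N = −174 + 70.93 + 2.70 = −100.37 dBm
SNR = P_sig − N = −67.0 − (−100.37) = 33.37 dB → 33.4 dB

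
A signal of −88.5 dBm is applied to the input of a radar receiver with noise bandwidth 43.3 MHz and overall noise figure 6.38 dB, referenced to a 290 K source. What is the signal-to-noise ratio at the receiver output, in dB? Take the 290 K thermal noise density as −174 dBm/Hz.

2.8 dB

Noise floor: N = −174 + 10 log₁₀(B) + NF
10 log₁₀(4.33×10⁷) = 76.36 dB
N = −174 + 76.36 + 6.38 = −91.26 dBm
SNR = P_sig − N = −88.5 − (−91.26) = 2.76 dB → 2.8 dB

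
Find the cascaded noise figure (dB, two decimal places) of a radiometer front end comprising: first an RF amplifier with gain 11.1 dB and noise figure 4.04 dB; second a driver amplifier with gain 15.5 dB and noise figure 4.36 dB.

4.26 dB

Convert to linear (a loss of L dB is a gain of −L dB): F_i = 10^(NF_i/10), G_i = 10^(G_i,dB/10)
  Stage 1: F_1 = 10^(4.04/10) = 2.535, G_1 = 10^(11.1/10) = 12.88
  Stage 2: F_2 = 10^(4.36/10) = 2.729, G_2 = 10^(15.5/10) = 35.48
Friis cascade:
  F = 2.535 + (2.729 − 1)/12.88 = 2.669
NF = 10 log₁₀(2.669) = 4.26 dB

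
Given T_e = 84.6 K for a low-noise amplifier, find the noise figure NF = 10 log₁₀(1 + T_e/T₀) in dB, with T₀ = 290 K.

1.11 dB

F = 1 + T_e/T₀ = 1 + 84.6/290 = 1.29172
NF = 10 log₁₀(1.29172) = 1.11 dB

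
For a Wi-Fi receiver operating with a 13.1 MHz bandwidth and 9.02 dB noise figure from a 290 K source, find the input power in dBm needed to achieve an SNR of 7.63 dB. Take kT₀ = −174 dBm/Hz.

Sensitivity = −174 + 10 log₁₀(B) + NF + SNR_min
= −174 + 71.17 + 9.02 + 7.63
= −86.18 dBm → −86.2 dBm

−86.2 dBm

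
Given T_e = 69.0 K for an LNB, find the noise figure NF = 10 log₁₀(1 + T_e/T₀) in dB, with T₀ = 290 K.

F = 1 + T_e/T₀ = 1 + 69.0/290 = 1.23793
NF = 10 log₁₀(1.23793) = 0.927 dB

0.927 dB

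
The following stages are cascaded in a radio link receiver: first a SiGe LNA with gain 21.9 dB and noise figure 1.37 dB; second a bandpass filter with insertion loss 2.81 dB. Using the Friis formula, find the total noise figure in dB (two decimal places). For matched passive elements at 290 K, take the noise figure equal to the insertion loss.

1.39 dB

Convert to linear (a loss of L dB is a gain of −L dB): F_i = 10^(NF_i/10), G_i = 10^(G_i,dB/10)
  Stage 1: F_1 = 10^(1.37/10) = 1.371, G_1 = 10^(21.9/10) = 154.9
  Stage 2: F_2 = 10^(2.81/10) = 1.910, G_2 = 10^(−2.81/10) = 0.5236
Friis cascade:
  F = 1.371 + (1.910 − 1)/154.9 = 1.377
NF = 10 log₁₀(1.377) = 1.39 dB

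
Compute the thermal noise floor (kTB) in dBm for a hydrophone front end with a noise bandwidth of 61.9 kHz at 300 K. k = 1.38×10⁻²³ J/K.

P_n = kTB = 1.38×10⁻²³ × 300 × 6.19×10⁴ = 2.56×10⁻¹⁶ W
In dBm: 10 log₁₀(2.56×10⁻¹⁶ / 10⁻³) = −125.9 dBm

−125.9 dBm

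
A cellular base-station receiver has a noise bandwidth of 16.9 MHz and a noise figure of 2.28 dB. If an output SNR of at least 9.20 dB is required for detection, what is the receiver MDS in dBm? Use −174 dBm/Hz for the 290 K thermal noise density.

Sensitivity = −174 + 10 log₁₀(B) + NF + SNR_min
= −174 + 72.28 + 2.28 + 9.20
= −90.24 dBm → −90.2 dBm

−90.2 dBm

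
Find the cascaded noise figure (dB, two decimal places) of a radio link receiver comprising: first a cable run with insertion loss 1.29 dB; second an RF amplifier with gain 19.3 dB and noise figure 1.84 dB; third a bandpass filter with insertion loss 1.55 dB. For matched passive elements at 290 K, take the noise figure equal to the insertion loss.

3.14 dB

Convert to linear (a loss of L dB is a gain of −L dB): F_i = 10^(NF_i/10), G_i = 10^(G_i,dB/10)
  Stage 1: F_1 = 10^(1.29/10) = 1.346, G_1 = 10^(−1.29/10) = 0.7430
  Stage 2: F_2 = 10^(1.84/10) = 1.528, G_2 = 10^(19.3/10) = 85.11
  Stage 3: F_3 = 10^(1.55/10) = 1.429, G_3 = 10^(−1.55/10) = 0.6998
Friis cascade:
  F = 1.346 + (1.528 − 1)/0.7430 + (1.429 − 1)/63.24 = 2.063
NF = 10 log₁₀(2.063) = 3.14 dB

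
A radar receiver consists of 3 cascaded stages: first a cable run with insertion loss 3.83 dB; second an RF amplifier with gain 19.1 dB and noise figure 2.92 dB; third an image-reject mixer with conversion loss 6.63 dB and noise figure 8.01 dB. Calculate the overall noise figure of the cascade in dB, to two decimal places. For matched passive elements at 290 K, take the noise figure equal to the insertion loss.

6.89 dB

Convert to linear (a loss of L dB is a gain of −L dB): F_i = 10^(NF_i/10), G_i = 10^(G_i,dB/10)
  Stage 1: F_1 = 10^(3.83/10) = 2.415, G_1 = 10^(−3.83/10) = 0.4140
  Stage 2: F_2 = 10^(2.92/10) = 1.959, G_2 = 10^(19.1/10) = 81.28
  Stage 3: F_3 = 10^(8.01/10) = 6.324, G_3 = 10^(−6.63/10) = 0.2173
Friis cascade:
  F = 2.415 + (1.959 − 1)/0.4140 + (6.324 − 1)/33.65 = 4.890
NF = 10 log₁₀(4.890) = 6.89 dB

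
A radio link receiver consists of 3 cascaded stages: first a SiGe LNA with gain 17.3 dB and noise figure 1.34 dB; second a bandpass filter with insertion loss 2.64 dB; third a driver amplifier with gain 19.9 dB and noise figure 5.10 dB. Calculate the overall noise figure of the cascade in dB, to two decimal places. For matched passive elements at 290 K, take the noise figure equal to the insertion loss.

Convert to linear (a loss of L dB is a gain of −L dB): F_i = 10^(NF_i/10), G_i = 10^(G_i,dB/10)
  Stage 1: F_1 = 10^(1.34/10) = 1.361, G_1 = 10^(17.3/10) = 53.70
  Stage 2: F_2 = 10^(2.64/10) = 1.837, G_2 = 10^(−2.64/10) = 0.5445
  Stage 3: F_3 = 10^(5.10/10) = 3.236, G_3 = 10^(19.9/10) = 97.72
Friis cascade:
  F = 1.361 + (1.837 − 1)/53.70 + (3.236 − 1)/29.24 = 1.453
NF = 10 log₁₀(1.453) = 1.62 dB

1.62 dB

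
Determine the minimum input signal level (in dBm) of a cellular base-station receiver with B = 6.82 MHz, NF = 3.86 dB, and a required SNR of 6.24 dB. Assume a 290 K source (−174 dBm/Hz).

Sensitivity = −174 + 10 log₁₀(B) + NF + SNR_min
= −174 + 68.34 + 3.86 + 6.24
= −95.56 dBm → −95.6 dBm

−95.6 dBm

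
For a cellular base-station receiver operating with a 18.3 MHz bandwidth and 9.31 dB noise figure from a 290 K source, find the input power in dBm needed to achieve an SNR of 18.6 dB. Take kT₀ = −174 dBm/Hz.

−73.5 dBm

Sensitivity = −174 + 10 log₁₀(B) + NF + SNR_min
= −174 + 72.62 + 9.31 + 18.6
= −73.47 dBm → −73.5 dBm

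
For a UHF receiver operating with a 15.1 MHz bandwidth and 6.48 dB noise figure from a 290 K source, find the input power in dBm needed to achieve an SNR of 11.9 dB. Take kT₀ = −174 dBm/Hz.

−83.8 dBm

Sensitivity = −174 + 10 log₁₀(B) + NF + SNR_min
= −174 + 71.79 + 6.48 + 11.9
= −83.83 dBm → −83.8 dBm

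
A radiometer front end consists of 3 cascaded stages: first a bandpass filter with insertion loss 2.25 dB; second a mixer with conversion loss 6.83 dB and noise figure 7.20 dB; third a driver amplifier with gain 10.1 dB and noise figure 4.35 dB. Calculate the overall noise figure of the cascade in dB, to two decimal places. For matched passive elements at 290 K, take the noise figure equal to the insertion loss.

Convert to linear (a loss of L dB is a gain of −L dB): F_i = 10^(NF_i/10), G_i = 10^(G_i,dB/10)
  Stage 1: F_1 = 10^(2.25/10) = 1.679, G_1 = 10^(−2.25/10) = 0.5957
  Stage 2: F_2 = 10^(7.20/10) = 5.248, G_2 = 10^(−6.83/10) = 0.2075
  Stage 3: F_3 = 10^(4.35/10) = 2.723, G_3 = 10^(10.1/10) = 10.23
Friis cascade:
  F = 1.679 + (5.248 − 1)/0.5957 + (2.723 − 1)/0.1236 = 22.75
NF = 10 log₁₀(22.75) = 13.57 dB

13.57 dB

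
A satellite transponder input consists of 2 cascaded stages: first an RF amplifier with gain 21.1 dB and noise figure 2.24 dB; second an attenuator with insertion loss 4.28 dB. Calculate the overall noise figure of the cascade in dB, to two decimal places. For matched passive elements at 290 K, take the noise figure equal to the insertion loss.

Convert to linear (a loss of L dB is a gain of −L dB): F_i = 10^(NF_i/10), G_i = 10^(G_i,dB/10)
  Stage 1: F_1 = 10^(2.24/10) = 1.675, G_1 = 10^(21.1/10) = 128.8
  Stage 2: F_2 = 10^(4.28/10) = 2.679, G_2 = 10^(−4.28/10) = 0.3733
Friis cascade:
  F = 1.675 + (2.679 − 1)/128.8 = 1.688
NF = 10 log₁₀(1.688) = 2.27 dB

2.27 dB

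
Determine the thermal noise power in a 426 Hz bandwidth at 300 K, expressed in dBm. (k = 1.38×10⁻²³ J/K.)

P_n = kTB = 1.38×10⁻²³ × 300 × 4.26×10² = 1.76×10⁻¹⁸ W
In dBm: 10 log₁₀(1.76×10⁻¹⁸ / 10⁻³) = −147.5 dBm

−147.5 dBm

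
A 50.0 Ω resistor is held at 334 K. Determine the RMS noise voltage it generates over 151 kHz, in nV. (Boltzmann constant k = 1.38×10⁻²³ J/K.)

V_n = √(4kTRB)
4kTRB = 4 × 1.38×10⁻²³ × 334 × 5.00×10¹ × 1.51×10⁵ = 1.39×10⁻¹³ V²
V_n = √(1.39×10⁻¹³) = 3.73×10⁻⁷ V = 373 nV

373 nV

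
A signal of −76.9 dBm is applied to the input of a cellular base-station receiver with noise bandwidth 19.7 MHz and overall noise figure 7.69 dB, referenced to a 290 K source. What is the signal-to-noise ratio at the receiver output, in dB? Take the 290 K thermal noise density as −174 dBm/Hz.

16.5 dB

Noise floor: N = −174 + 10 log₁₀(B) + NF
10 log₁₀(1.97×10⁷) = 72.94 dB
N = −174 + 72.94 + 7.69 = −93.37 dBm
SNR = P_sig − N = −76.9 − (−93.37) = 16.47 dB → 16.5 dB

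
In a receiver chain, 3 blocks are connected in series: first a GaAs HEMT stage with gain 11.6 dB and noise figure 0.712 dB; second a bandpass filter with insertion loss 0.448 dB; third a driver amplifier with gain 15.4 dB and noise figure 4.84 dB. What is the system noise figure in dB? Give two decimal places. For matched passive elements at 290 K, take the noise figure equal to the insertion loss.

Convert to linear (a loss of L dB is a gain of −L dB): F_i = 10^(NF_i/10), G_i = 10^(G_i,dB/10)
  Stage 1: F_1 = 10^(0.712/10) = 1.178, G_1 = 10^(11.6/10) = 14.45
  Stage 2: F_2 = 10^(0.448/10) = 1.109, G_2 = 10^(−0.448/10) = 0.9020
  Stage 3: F_3 = 10^(4.84/10) = 3.048, G_3 = 10^(15.4/10) = 34.67
Friis cascade:
  F = 1.178 + (1.109 − 1)/14.45 + (3.048 − 1)/13.04 = 1.343
NF = 10 log₁₀(1.343) = 1.28 dB

1.28 dB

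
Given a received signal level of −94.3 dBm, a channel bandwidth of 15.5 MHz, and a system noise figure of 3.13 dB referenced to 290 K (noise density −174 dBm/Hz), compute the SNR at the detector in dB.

Noise floor: N = −174 + 10 log₁₀(B) + NF
10 log₁₀(1.55×10⁷) = 71.9 dB
N = −174 + 71.9 + 3.13 = −98.97 dBm
SNR = P_sig − N = −94.3 − (−98.97) = 4.67 dB → 4.7 dB

4.7 dB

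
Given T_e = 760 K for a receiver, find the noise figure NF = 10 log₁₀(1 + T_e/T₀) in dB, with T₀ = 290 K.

5.59 dB

F = 1 + T_e/T₀ = 1 + 760/290 = 3.62069
NF = 10 log₁₀(3.62069) = 5.59 dB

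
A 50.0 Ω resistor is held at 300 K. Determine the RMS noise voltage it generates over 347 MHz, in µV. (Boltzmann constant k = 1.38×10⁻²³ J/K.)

V_n = √(4kTRB)
4kTRB = 4 × 1.38×10⁻²³ × 300 × 5.00×10¹ × 3.47×10⁸ = 2.87×10⁻¹⁰ V²
V_n = √(2.87×10⁻¹⁰) = 1.70×10⁻⁵ V = 17.0 µV

17.0 µV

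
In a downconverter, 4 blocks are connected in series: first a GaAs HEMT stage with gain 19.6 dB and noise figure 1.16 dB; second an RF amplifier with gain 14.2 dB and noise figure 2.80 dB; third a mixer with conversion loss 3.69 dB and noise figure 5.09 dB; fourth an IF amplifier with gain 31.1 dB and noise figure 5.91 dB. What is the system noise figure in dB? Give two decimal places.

Convert to linear (a loss of L dB is a gain of −L dB): F_i = 10^(NF_i/10), G_i = 10^(G_i,dB/10)
  Stage 1: F_1 = 10^(1.16/10) = 1.306, G_1 = 10^(19.6/10) = 91.20
  Stage 2: F_2 = 10^(2.80/10) = 1.905, G_2 = 10^(14.2/10) = 26.30
  Stage 3: F_3 = 10^(5.09/10) = 3.228, G_3 = 10^(−3.69/10) = 0.4276
  Stage 4: F_4 = 10^(5.91/10) = 3.899, G_4 = 10^(31.1/10) = 1288
Friis cascade:
  F = 1.306 + (1.905 − 1)/91.20 + (3.228 − 1)/2399 + (3.899 − 1)/1026 = 1.320
NF = 10 log₁₀(1.320) = 1.21 dB

1.21 dB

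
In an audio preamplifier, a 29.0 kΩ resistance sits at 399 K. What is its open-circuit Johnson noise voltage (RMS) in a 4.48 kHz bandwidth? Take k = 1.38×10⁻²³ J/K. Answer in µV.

1.69 µV

V_n = √(4kTRB)
4kTRB = 4 × 1.38×10⁻²³ × 399 × 2.90×10⁴ × 4.48×10³ = 2.86×10⁻¹² V²
V_n = √(2.86×10⁻¹²) = 1.69×10⁻⁶ V = 1.69 µV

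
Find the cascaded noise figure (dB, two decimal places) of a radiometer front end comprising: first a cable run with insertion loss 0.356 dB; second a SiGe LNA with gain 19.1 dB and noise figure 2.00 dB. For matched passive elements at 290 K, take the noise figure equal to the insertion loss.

2.36 dB

Convert to linear (a loss of L dB is a gain of −L dB): F_i = 10^(NF_i/10), G_i = 10^(G_i,dB/10)
  Stage 1: F_1 = 10^(0.356/10) = 1.085, G_1 = 10^(−0.356/10) = 0.9213
  Stage 2: F_2 = 10^(2.00/10) = 1.585, G_2 = 10^(19.1/10) = 81.28
Friis cascade:
  F = 1.085 + (1.585 − 1)/0.9213 = 1.720
NF = 10 log₁₀(1.720) = 2.36 dB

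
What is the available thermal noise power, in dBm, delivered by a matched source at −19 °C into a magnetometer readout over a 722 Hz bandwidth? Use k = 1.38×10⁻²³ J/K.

T = −19 °C + 273.15 = 254.15 K
P_n = kTB = 1.38×10⁻²³ × 254.15 × 7.22×10² = 2.53×10⁻¹⁸ W
In dBm: 10 log₁₀(2.53×10⁻¹⁸ / 10⁻³) = −146.0 dBm

−146.0 dBm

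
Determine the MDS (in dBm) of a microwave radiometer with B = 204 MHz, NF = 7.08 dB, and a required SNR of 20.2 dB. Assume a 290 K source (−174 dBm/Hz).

Sensitivity = −174 + 10 log₁₀(B) + NF + SNR_min
= −174 + 83.1 + 7.08 + 20.2
= −63.62 dBm → −63.6 dBm

−63.6 dBm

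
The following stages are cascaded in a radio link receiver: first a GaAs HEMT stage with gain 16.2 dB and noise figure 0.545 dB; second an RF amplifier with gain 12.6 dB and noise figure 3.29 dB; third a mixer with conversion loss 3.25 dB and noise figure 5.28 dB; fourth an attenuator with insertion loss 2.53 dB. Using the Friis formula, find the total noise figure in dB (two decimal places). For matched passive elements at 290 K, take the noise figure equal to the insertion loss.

0.67 dB

Convert to linear (a loss of L dB is a gain of −L dB): F_i = 10^(NF_i/10), G_i = 10^(G_i,dB/10)
  Stage 1: F_1 = 10^(0.545/10) = 1.134, G_1 = 10^(16.2/10) = 41.69
  Stage 2: F_2 = 10^(3.29/10) = 2.133, G_2 = 10^(12.6/10) = 18.20
  Stage 3: F_3 = 10^(5.28/10) = 3.373, G_3 = 10^(−3.25/10) = 0.4732
  Stage 4: F_4 = 10^(2.53/10) = 1.791, G_4 = 10^(−2.53/10) = 0.5585
Friis cascade:
  F = 1.134 + (2.133 − 1)/41.69 + (3.373 − 1)/758.6 + (1.791 − 1)/358.9 = 1.166
NF = 10 log₁₀(1.166) = 0.67 dB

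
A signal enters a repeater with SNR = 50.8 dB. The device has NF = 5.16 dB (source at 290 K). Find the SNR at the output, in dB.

By definition F = SNR_in/SNR_out, so in dB: SNR_out = SNR_in − NF
SNR_out = 50.8 − 5.16 = 45.64 dB

45.64 dB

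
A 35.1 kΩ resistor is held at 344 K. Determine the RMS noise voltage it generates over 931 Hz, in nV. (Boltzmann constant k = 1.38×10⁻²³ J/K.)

V_n = √(4kTRB)
4kTRB = 4 × 1.38×10⁻²³ × 344 × 3.51×10⁴ × 9.31×10² = 6.21×10⁻¹³ V²
V_n = √(6.21×10⁻¹³) = 7.88×10⁻⁷ V = 788 nV

788 nV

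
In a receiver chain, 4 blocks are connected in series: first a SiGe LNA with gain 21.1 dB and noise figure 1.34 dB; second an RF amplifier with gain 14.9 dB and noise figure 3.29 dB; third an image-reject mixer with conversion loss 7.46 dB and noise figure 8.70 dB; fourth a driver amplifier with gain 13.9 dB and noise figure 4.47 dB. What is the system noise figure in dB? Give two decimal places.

1.38 dB

Convert to linear (a loss of L dB is a gain of −L dB): F_i = 10^(NF_i/10), G_i = 10^(G_i,dB/10)
  Stage 1: F_1 = 10^(1.34/10) = 1.361, G_1 = 10^(21.1/10) = 128.8
  Stage 2: F_2 = 10^(3.29/10) = 2.133, G_2 = 10^(14.9/10) = 30.90
  Stage 3: F_3 = 10^(8.70/10) = 7.413, G_3 = 10^(−7.46/10) = 0.1795
  Stage 4: F_4 = 10^(4.47/10) = 2.799, G_4 = 10^(13.9/10) = 24.55
Friis cascade:
  F = 1.361 + (2.133 − 1)/128.8 + (7.413 − 1)/3981 + (2.799 − 1)/714.5 = 1.374
NF = 10 log₁₀(1.374) = 1.38 dB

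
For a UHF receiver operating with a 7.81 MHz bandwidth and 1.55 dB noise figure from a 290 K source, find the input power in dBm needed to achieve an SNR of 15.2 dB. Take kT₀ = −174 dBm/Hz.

−88.3 dBm

Sensitivity = −174 + 10 log₁₀(B) + NF + SNR_min
= −174 + 68.93 + 1.55 + 15.2
= −88.32 dBm → −88.3 dBm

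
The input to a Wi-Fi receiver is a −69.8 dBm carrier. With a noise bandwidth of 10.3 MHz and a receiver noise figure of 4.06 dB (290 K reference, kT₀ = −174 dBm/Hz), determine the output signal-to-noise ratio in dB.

30.0 dB

Noise floor: N = −174 + 10 log₁₀(B) + NF
10 log₁₀(1.03×10⁷) = 70.13 dB
N = −174 + 70.13 + 4.06 = −99.81 dBm
SNR = P_sig − N = −69.8 − (−99.81) = 30.01 dB → 30.0 dB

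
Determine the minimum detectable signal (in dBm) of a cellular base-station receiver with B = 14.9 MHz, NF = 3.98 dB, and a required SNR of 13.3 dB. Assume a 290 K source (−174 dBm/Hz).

Sensitivity = −174 + 10 log₁₀(B) + NF + SNR_min
= −174 + 71.73 + 3.98 + 13.3
= −84.99 dBm → −85.0 dBm

−85.0 dBm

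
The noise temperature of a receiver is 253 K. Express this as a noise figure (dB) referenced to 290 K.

F = 1 + T_e/T₀ = 1 + 253/290 = 1.87241
NF = 10 log₁₀(1.87241) = 2.72 dB

2.72 dB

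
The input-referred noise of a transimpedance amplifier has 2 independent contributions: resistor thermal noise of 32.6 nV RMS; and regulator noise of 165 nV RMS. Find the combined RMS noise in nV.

168 nV

Uncorrelated sources add in power (mean-square): V_tot = √(ΣV_i²)
V_tot = √[(3.26×10⁻⁸)² + (1.65×10⁻⁷)²] = 1.68×10⁻⁷ V = 168 nV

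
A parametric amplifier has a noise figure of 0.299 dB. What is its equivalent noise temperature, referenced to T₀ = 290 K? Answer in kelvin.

F = 10^(0.299/10) = 1.07127
T_e = (F − 1)·T₀ = (1.07127 − 1) × 290 = 20.7 K

20.7 K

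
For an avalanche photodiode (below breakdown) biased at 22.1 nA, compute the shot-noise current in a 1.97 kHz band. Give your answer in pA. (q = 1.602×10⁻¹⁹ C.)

3.73 pA

I_n = √(2qI·B)
2qI·B = 2 × 1.602×10⁻¹⁹ × 2.21×10⁻⁸ × 1.97×10³ = 1.39×10⁻²³ A²
I_n = √(1.39×10⁻²³) = 3.73×10⁻¹² A = 3.73 pA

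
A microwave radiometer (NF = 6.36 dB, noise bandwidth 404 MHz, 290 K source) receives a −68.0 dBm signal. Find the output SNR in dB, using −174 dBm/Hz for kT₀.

13.6 dB

Noise floor: N = −174 + 10 log₁₀(B) + NF
10 log₁₀(4.04×10⁸) = 86.06 dB
N = −174 + 86.06 + 6.36 = −81.58 dBm
SNR = P_sig − N = −68.0 − (−81.58) = 13.58 dB → 13.6 dB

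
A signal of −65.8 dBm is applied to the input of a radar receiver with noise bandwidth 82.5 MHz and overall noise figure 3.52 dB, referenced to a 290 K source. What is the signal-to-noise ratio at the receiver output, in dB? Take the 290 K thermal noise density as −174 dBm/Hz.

Noise floor: N = −174 + 10 log₁₀(B) + NF
10 log₁₀(8.25×10⁷) = 79.16 dB
N = −174 + 79.16 + 3.52 = −91.32 dBm
SNR = P_sig − N = −65.8 − (−91.32) = 25.52 dB → 25.5 dB

25.5 dB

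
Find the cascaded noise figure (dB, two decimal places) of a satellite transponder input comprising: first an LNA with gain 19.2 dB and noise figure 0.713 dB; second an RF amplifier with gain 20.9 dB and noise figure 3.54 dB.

Convert to linear (a loss of L dB is a gain of −L dB): F_i = 10^(NF_i/10), G_i = 10^(G_i,dB/10)
  Stage 1: F_1 = 10^(0.713/10) = 1.178, G_1 = 10^(19.2/10) = 83.18
  Stage 2: F_2 = 10^(3.54/10) = 2.259, G_2 = 10^(20.9/10) = 123.0
Friis cascade:
  F = 1.178 + (2.259 − 1)/83.18 = 1.194
NF = 10 log₁₀(1.194) = 0.77 dB

0.77 dB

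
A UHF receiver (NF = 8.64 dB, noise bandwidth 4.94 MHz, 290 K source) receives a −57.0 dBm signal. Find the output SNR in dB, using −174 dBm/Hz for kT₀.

Noise floor: N = −174 + 10 log₁₀(B) + NF
10 log₁₀(4.94×10⁶) = 66.94 dB
N = −174 + 66.94 + 8.64 = −98.42 dBm
SNR = P_sig − N = −57.0 − (−98.42) = 41.42 dB → 41.4 dB

41.4 dB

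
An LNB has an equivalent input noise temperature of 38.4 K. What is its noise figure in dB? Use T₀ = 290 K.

F = 1 + T_e/T₀ = 1 + 38.4/290 = 1.13241
NF = 10 log₁₀(1.13241) = 0.540 dB

0.540 dB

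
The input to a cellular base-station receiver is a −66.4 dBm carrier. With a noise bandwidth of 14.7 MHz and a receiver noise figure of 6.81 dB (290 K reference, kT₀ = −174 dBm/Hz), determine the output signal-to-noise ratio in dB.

Noise floor: N = −174 + 10 log₁₀(B) + NF
10 log₁₀(1.47×10⁷) = 71.67 dB
N = −174 + 71.67 + 6.81 = −95.52 dBm
SNR = P_sig − N = −66.4 − (−95.52) = 29.12 dB → 29.1 dB

29.1 dB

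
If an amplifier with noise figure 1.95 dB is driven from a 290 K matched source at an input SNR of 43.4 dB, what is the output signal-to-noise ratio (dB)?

By definition F = SNR_in/SNR_out, so in dB: SNR_out = SNR_in − NF
SNR_out = 43.4 − 1.95 = 41.45 dB

41.45 dB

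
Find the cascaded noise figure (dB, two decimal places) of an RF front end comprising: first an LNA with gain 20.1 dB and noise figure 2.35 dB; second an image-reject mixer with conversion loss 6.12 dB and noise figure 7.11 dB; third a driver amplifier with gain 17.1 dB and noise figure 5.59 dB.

2.70 dB

Convert to linear (a loss of L dB is a gain of −L dB): F_i = 10^(NF_i/10), G_i = 10^(G_i,dB/10)
  Stage 1: F_1 = 10^(2.35/10) = 1.718, G_1 = 10^(20.1/10) = 102.3
  Stage 2: F_2 = 10^(7.11/10) = 5.140, G_2 = 10^(−6.12/10) = 0.2443
  Stage 3: F_3 = 10^(5.59/10) = 3.622, G_3 = 10^(17.1/10) = 51.29
Friis cascade:
  F = 1.718 + (5.140 − 1)/102.3 + (3.622 − 1)/25.00 = 1.863
NF = 10 log₁₀(1.863) = 2.70 dB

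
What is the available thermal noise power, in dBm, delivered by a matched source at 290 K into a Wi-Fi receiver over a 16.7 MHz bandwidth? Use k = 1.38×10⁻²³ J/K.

P_n = kTB = 1.38×10⁻²³ × 290 × 1.67×10⁷ = 6.68×10⁻¹⁴ W
In dBm: 10 log₁₀(6.68×10⁻¹⁴ / 10⁻³) = −101.8 dBm

−101.8 dBm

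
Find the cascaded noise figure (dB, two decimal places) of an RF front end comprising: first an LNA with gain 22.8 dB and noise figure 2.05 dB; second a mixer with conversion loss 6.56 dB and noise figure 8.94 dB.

Convert to linear (a loss of L dB is a gain of −L dB): F_i = 10^(NF_i/10), G_i = 10^(G_i,dB/10)
  Stage 1: F_1 = 10^(2.05/10) = 1.603, G_1 = 10^(22.8/10) = 190.5
  Stage 2: F_2 = 10^(8.94/10) = 7.834, G_2 = 10^(−6.56/10) = 0.2208
Friis cascade:
  F = 1.603 + (7.834 − 1)/190.5 = 1.639
NF = 10 log₁₀(1.639) = 2.15 dB

2.15 dB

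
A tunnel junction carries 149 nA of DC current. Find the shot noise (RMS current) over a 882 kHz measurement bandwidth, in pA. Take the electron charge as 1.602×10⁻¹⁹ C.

I_n = √(2qI·B)
2qI·B = 2 × 1.602×10⁻¹⁹ × 1.49×10⁻⁷ × 8.82×10⁵ = 4.21×10⁻²⁰ A²
I_n = √(4.21×10⁻²⁰) = 2.05×10⁻¹⁰ A = 205 pA

205 pA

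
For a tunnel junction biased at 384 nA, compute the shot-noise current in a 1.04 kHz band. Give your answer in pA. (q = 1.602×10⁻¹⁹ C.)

11.3 pA

I_n = √(2qI·B)
2qI·B = 2 × 1.602×10⁻¹⁹ × 3.84×10⁻⁷ × 1.04×10³ = 1.28×10⁻²² A²
I_n = √(1.28×10⁻²²) = 1.13×10⁻¹¹ A = 11.3 pA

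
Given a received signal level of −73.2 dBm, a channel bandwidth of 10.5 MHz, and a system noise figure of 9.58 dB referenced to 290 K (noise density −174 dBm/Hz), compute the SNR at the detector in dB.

Noise floor: N = −174 + 10 log₁₀(B) + NF
10 log₁₀(1.05×10⁷) = 70.21 dB
N = −174 + 70.21 + 9.58 = −94.21 dBm
SNR = P_sig − N = −73.2 − (−94.21) = 21.01 dB → 21.0 dB

21.0 dB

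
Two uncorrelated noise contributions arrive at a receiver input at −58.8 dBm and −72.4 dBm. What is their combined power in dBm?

−58.6 dBm

Convert to linear, add, convert back:
P₁ = 1.32×10⁻⁹ W, P₂ = 5.75×10⁻¹¹ W
P_tot = 1.38×10⁻⁹ W → 10 log₁₀(P_tot / 10⁻³) = −58.6 dBm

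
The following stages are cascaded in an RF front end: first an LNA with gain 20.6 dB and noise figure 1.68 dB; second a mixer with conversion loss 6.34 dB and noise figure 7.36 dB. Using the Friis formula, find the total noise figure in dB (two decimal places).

1.79 dB

Convert to linear (a loss of L dB is a gain of −L dB): F_i = 10^(NF_i/10), G_i = 10^(G_i,dB/10)
  Stage 1: F_1 = 10^(1.68/10) = 1.472, G_1 = 10^(20.6/10) = 114.8
  Stage 2: F_2 = 10^(7.36/10) = 5.445, G_2 = 10^(−6.34/10) = 0.2323
Friis cascade:
  F = 1.472 + (5.445 − 1)/114.8 = 1.511
NF = 10 log₁₀(1.511) = 1.79 dB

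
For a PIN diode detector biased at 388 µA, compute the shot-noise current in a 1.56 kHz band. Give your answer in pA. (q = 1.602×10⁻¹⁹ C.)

I_n = √(2qI·B)
2qI·B = 2 × 1.602×10⁻¹⁹ × 3.88×10⁻⁴ × 1.56×10³ = 1.94×10⁻¹⁹ A²
I_n = √(1.94×10⁻¹⁹) = 4.40×10⁻¹⁰ A = 440 pA

440 pA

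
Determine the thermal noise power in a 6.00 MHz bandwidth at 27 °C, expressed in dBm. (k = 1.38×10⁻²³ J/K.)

−106.0 dBm

T = 27 °C + 273.15 = 300.15 K
P_n = kTB = 1.38×10⁻²³ × 300.15 × 6.00×10⁶ = 2.49×10⁻¹⁴ W
In dBm: 10 log₁₀(2.49×10⁻¹⁴ / 10⁻³) = −106.0 dBm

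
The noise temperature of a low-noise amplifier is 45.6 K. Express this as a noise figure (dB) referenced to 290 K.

F = 1 + T_e/T₀ = 1 + 45.6/290 = 1.15724
NF = 10 log₁₀(1.15724) = 0.634 dB

0.634 dB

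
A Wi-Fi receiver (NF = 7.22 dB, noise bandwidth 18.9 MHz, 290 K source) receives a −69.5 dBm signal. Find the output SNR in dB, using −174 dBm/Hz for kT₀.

Noise floor: N = −174 + 10 log₁₀(B) + NF
10 log₁₀(1.89×10⁷) = 72.76 dB
N = −174 + 72.76 + 7.22 = −94.02 dBm
SNR = P_sig − N = −69.5 − (−94.02) = 24.52 dB → 24.5 dB

24.5 dB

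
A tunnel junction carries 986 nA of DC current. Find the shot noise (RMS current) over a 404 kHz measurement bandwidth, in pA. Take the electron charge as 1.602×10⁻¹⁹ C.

I_n = √(2qI·B)
2qI·B = 2 × 1.602×10⁻¹⁹ × 9.86×10⁻⁷ × 4.04×10⁵ = 1.28×10⁻¹⁹ A²
I_n = √(1.28×10⁻¹⁹) = 3.57×10⁻¹⁰ A = 357 pA

357 pA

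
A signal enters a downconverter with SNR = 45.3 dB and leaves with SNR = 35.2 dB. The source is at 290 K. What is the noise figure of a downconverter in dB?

NF (dB) = SNR_in(dB) − SNR_out(dB) when the source is at T₀
NF = 45.3 − 35.2 = 10.1 dB

10.1 dB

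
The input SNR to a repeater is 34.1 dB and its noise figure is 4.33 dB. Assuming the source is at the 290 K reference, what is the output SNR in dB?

29.77 dB

By definition F = SNR_in/SNR_out, so in dB: SNR_out = SNR_in − NF
SNR_out = 34.1 − 4.33 = 29.77 dB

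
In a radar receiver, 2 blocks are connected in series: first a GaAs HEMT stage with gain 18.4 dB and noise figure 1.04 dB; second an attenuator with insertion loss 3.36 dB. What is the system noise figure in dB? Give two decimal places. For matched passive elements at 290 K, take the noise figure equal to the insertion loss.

Convert to linear (a loss of L dB is a gain of −L dB): F_i = 10^(NF_i/10), G_i = 10^(G_i,dB/10)
  Stage 1: F_1 = 10^(1.04/10) = 1.271, G_1 = 10^(18.4/10) = 69.18
  Stage 2: F_2 = 10^(3.36/10) = 2.168, G_2 = 10^(−3.36/10) = 0.4613
Friis cascade:
  F = 1.271 + (2.168 − 1)/69.18 = 1.287
NF = 10 log₁₀(1.287) = 1.10 dB

1.10 dB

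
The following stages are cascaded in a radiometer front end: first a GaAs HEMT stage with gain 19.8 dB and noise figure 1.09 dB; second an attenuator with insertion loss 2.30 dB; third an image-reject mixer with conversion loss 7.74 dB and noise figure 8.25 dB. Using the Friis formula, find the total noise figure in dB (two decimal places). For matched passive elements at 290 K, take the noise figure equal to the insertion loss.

Convert to linear (a loss of L dB is a gain of −L dB): F_i = 10^(NF_i/10), G_i = 10^(G_i,dB/10)
  Stage 1: F_1 = 10^(1.09/10) = 1.285, G_1 = 10^(19.8/10) = 95.50
  Stage 2: F_2 = 10^(2.30/10) = 1.698, G_2 = 10^(−2.30/10) = 0.5888
  Stage 3: F_3 = 10^(8.25/10) = 6.683, G_3 = 10^(−7.74/10) = 0.1683
Friis cascade:
  F = 1.285 + (1.698 − 1)/95.50 + (6.683 − 1)/56.23 = 1.394
NF = 10 log₁₀(1.394) = 1.44 dB

1.44 dB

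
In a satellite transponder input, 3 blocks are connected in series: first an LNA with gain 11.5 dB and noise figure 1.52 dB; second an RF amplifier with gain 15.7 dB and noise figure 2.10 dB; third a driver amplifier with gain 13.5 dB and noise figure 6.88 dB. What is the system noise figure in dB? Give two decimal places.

1.67 dB

Convert to linear (a loss of L dB is a gain of −L dB): F_i = 10^(NF_i/10), G_i = 10^(G_i,dB/10)
  Stage 1: F_1 = 10^(1.52/10) = 1.419, G_1 = 10^(11.5/10) = 14.13
  Stage 2: F_2 = 10^(2.10/10) = 1.622, G_2 = 10^(15.7/10) = 37.15
  Stage 3: F_3 = 10^(6.88/10) = 4.875, G_3 = 10^(13.5/10) = 22.39
Friis cascade:
  F = 1.419 + (1.622 − 1)/14.13 + (4.875 − 1)/524.8 = 1.470
NF = 10 log₁₀(1.470) = 1.67 dB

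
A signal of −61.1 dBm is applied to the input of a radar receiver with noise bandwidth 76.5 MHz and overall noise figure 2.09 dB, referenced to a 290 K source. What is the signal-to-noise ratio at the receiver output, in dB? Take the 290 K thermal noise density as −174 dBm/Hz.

Noise floor: N = −174 + 10 log₁₀(B) + NF
10 log₁₀(7.65×10⁷) = 78.84 dB
N = −174 + 78.84 + 2.09 = −93.07 dBm
SNR = P_sig − N = −61.1 − (−93.07) = 31.97 dB → 32.0 dB

32.0 dB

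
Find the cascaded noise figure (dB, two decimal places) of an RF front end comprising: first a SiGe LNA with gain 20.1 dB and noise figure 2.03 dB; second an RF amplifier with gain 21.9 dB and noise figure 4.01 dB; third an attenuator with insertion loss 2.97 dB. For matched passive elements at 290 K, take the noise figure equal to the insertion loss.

Convert to linear (a loss of L dB is a gain of −L dB): F_i = 10^(NF_i/10), G_i = 10^(G_i,dB/10)
  Stage 1: F_1 = 10^(2.03/10) = 1.596, G_1 = 10^(20.1/10) = 102.3
  Stage 2: F_2 = 10^(4.01/10) = 2.518, G_2 = 10^(21.9/10) = 154.9
  Stage 3: F_3 = 10^(2.97/10) = 1.982, G_3 = 10^(−2.97/10) = 0.5047
Friis cascade:
  F = 1.596 + (2.518 − 1)/102.3 + (1.982 − 1)/1.585×10⁴ = 1.611
NF = 10 log₁₀(1.611) = 2.07 dB

2.07 dB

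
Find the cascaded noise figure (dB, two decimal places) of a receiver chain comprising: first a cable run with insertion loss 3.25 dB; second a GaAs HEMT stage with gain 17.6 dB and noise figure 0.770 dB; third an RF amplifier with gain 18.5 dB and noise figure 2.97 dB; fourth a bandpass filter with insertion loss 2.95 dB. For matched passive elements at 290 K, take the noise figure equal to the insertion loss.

Convert to linear (a loss of L dB is a gain of −L dB): F_i = 10^(NF_i/10), G_i = 10^(G_i,dB/10)
  Stage 1: F_1 = 10^(3.25/10) = 2.113, G_1 = 10^(−3.25/10) = 0.4732
  Stage 2: F_2 = 10^(0.770/10) = 1.194, G_2 = 10^(17.6/10) = 57.54
  Stage 3: F_3 = 10^(2.97/10) = 1.982, G_3 = 10^(18.5/10) = 70.79
  Stage 4: F_4 = 10^(2.95/10) = 1.972, G_4 = 10^(−2.95/10) = 0.5070
Friis cascade:
  F = 2.113 + (1.194 − 1)/0.4732 + (1.982 − 1)/27.23 + (1.972 − 1)/1928 = 2.560
NF = 10 log₁₀(2.560) = 4.08 dB

4.08 dB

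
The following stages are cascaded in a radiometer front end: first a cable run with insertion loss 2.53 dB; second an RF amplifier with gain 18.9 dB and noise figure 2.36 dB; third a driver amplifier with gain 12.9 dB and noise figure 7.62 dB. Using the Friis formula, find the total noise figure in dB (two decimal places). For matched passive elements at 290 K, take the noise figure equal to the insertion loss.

5.04 dB

Convert to linear (a loss of L dB is a gain of −L dB): F_i = 10^(NF_i/10), G_i = 10^(G_i,dB/10)
  Stage 1: F_1 = 10^(2.53/10) = 1.791, G_1 = 10^(−2.53/10) = 0.5585
  Stage 2: F_2 = 10^(2.36/10) = 1.722, G_2 = 10^(18.9/10) = 77.62
  Stage 3: F_3 = 10^(7.62/10) = 5.781, G_3 = 10^(12.9/10) = 19.50
Friis cascade:
  F = 1.791 + (1.722 − 1)/0.5585 + (5.781 − 1)/43.35 = 3.193
NF = 10 log₁₀(3.193) = 5.04 dB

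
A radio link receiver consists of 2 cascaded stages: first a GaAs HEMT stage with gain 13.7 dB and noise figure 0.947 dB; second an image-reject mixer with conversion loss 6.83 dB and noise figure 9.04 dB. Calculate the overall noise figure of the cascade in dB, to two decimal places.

Convert to linear (a loss of L dB is a gain of −L dB): F_i = 10^(NF_i/10), G_i = 10^(G_i,dB/10)
  Stage 1: F_1 = 10^(0.947/10) = 1.244, G_1 = 10^(13.7/10) = 23.44
  Stage 2: F_2 = 10^(9.04/10) = 8.017, G_2 = 10^(−6.83/10) = 0.2075
Friis cascade:
  F = 1.244 + (8.017 − 1)/23.44 = 1.543
NF = 10 log₁₀(1.543) = 1.88 dB

1.88 dB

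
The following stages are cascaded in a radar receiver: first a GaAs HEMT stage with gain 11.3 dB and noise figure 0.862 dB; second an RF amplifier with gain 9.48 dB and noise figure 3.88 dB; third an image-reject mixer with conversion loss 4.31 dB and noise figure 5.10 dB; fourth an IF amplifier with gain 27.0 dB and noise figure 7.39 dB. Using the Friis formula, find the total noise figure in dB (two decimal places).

Convert to linear (a loss of L dB is a gain of −L dB): F_i = 10^(NF_i/10), G_i = 10^(G_i,dB/10)
  Stage 1: F_1 = 10^(0.862/10) = 1.220, G_1 = 10^(11.3/10) = 13.49
  Stage 2: F_2 = 10^(3.88/10) = 2.443, G_2 = 10^(9.48/10) = 8.872
  Stage 3: F_3 = 10^(5.10/10) = 3.236, G_3 = 10^(−4.31/10) = 0.3707
  Stage 4: F_4 = 10^(7.39/10) = 5.483, G_4 = 10^(27.0/10) = 501.2
Friis cascade:
  F = 1.220 + (2.443 − 1)/13.49 + (3.236 − 1)/119.7 + (5.483 − 1)/44.36 = 1.446
NF = 10 log₁₀(1.446) = 1.60 dB

1.60 dB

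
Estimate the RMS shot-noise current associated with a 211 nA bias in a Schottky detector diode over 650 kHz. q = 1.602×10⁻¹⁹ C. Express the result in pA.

210 pA

I_n = √(2qI·B)
2qI·B = 2 × 1.602×10⁻¹⁹ × 2.11×10⁻⁷ × 6.50×10⁵ = 4.39×10⁻²⁰ A²
I_n = √(4.39×10⁻²⁰) = 2.10×10⁻¹⁰ A = 210 pA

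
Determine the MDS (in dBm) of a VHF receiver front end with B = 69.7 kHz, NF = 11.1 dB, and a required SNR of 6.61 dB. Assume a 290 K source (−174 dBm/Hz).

−107.9 dBm

Sensitivity = −174 + 10 log₁₀(B) + NF + SNR_min
= −174 + 48.43 + 11.1 + 6.61
= −107.86 dBm → −107.9 dBm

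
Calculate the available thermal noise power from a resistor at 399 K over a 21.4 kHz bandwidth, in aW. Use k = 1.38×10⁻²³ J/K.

118 aW

P_n = kTB = 1.38×10⁻²³ × 399 × 2.14×10⁴ = 1.18×10⁻¹⁶ W = 118 aW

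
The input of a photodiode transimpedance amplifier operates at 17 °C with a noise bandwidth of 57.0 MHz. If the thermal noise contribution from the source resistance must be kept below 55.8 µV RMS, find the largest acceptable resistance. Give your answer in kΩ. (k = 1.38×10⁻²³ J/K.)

3.41 kΩ

T = 17 °C + 273.15 = 290.15 K
Johnson–Nyquist: V_n = √(4kTRB) ⇒ R = V_n² / (4kTB)
4kTB = 4 × 1.38×10⁻²³ × 290.15 × 5.70×10⁷ = 9.13×10⁻¹³
R = (5.58×10⁻⁵)² / 9.13×10⁻¹³ = 3.41×10³ Ω = 3.41 kΩ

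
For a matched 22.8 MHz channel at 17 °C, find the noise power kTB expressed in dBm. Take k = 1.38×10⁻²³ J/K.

−100.4 dBm

T = 17 °C + 273.15 = 290.15 K
P_n = kTB = 1.38×10⁻²³ × 290.15 × 2.28×10⁷ = 9.13×10⁻¹⁴ W
In dBm: 10 log₁₀(9.13×10⁻¹⁴ / 10⁻³) = −100.4 dBm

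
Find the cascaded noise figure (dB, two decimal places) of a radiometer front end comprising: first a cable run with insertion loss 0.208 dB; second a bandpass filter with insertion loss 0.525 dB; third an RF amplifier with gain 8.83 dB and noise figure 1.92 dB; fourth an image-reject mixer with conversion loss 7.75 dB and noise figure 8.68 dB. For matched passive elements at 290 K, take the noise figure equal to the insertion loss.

4.52 dB

Convert to linear (a loss of L dB is a gain of −L dB): F_i = 10^(NF_i/10), G_i = 10^(G_i,dB/10)
  Stage 1: F_1 = 10^(0.208/10) = 1.049, G_1 = 10^(−0.208/10) = 0.9532
  Stage 2: F_2 = 10^(0.525/10) = 1.128, G_2 = 10^(−0.525/10) = 0.8861
  Stage 3: F_3 = 10^(1.92/10) = 1.556, G_3 = 10^(8.83/10) = 7.638
  Stage 4: F_4 = 10^(8.68/10) = 7.379, G_4 = 10^(−7.75/10) = 0.1679
Friis cascade:
  F = 1.049 + (1.128 − 1)/0.9532 + (1.556 − 1)/0.8447 + (7.379 − 1)/6.452 = 2.831
NF = 10 log₁₀(2.831) = 4.52 dB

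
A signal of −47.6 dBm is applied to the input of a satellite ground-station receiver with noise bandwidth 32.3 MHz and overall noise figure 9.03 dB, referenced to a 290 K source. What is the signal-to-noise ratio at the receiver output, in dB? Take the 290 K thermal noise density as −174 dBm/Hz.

42.3 dB

Noise floor: N = −174 + 10 log₁₀(B) + NF
10 log₁₀(3.23×10⁷) = 75.09 dB
N = −174 + 75.09 + 9.03 = −89.88 dBm
SNR = P_sig − N = −47.6 − (−89.88) = 42.28 dB → 42.3 dB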